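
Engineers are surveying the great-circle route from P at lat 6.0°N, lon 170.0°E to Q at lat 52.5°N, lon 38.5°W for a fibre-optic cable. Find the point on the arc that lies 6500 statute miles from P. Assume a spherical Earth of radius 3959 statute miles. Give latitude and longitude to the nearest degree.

≈ lat 69°N, lon 72°W

Write both endpoints as unit vectors p₁, p₂ with components (cos φ cos λ, cos φ sin λ, sin φ).
The central angle between the endpoints is δ = arccos(p₁·p₂) ≈ 2.037 rad (116.7°). The total great-circle distance is δ·R ≈ 2.037 × 3959 ≈ 8063 mi, so the target fraction is f = 6500/8063 ≈ 0.806.
Interpolate at f ≈ 0.806 with slerp weights a = sin((1−f)δ)/sin δ ≈ 0.430, b = sin(fδ)/sin δ ≈ 1.116.
p = a·p₁ + b·p₂ ≈ (0.110, -0.349, 0.931); φ = arcsin(p_z) ≈ 68.54°, λ = atan2(p_y, p_x) ≈ -72.45°.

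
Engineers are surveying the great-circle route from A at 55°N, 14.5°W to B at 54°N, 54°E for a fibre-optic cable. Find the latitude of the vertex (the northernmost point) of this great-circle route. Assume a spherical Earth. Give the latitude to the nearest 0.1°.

≈ 59.5°N

The great circle lies in the plane with unit normal n̂ = (p₁ × p₂)/|p₁ × p₂|.
Here n̂_z ≈ +0.508; the vertex latitude is φ_max = arccos|n̂_z| ≈ 59.5°.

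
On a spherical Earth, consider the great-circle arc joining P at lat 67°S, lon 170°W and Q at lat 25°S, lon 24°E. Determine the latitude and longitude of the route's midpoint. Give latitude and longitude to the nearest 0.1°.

Write both endpoints as unit vectors p₁, p₂ with components (cos φ cos λ, cos φ sin λ, sin φ).
The central angle between the endpoints is δ = arccos(p₁·p₂) ≈ 1.525 rad (87.4°).
Interpolate at f = 1/2 with slerp weights a = sin((1−f)δ)/sin δ ≈ 0.692, b = sin(fδ)/sin δ ≈ 0.692.
p = a·p₁ + b·p₂ ≈ (0.306, 0.208, -0.929); φ = arcsin(p_z) ≈ -68.26°, λ = atan2(p_y, p_x) ≈ 34.17°.

≈ lat 68.3°S, lon 34.2°E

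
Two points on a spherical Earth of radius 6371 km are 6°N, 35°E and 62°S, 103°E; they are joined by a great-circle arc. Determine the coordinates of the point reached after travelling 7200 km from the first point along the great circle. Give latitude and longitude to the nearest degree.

≈ 50°S, 73°E

The haversine formula gives a central angle δ ≈ 1.488 rad (85.3°) between the endpoints. The total great-circle distance is δ·R ≈ 1.488 × 6371 ≈ 9481 km, so the target fraction is f = 7200/9481 ≈ 0.759.
Interpolate at f ≈ 0.759 with slerp weights a = sin((1−f)δ)/sin δ ≈ 0.352, b = sin(fδ)/sin δ ≈ 0.908.
p = a·p₁ + b·p₂ ≈ (0.191, 0.616, -0.765); φ = arcsin(p_z) ≈ -49.87°, λ = atan2(p_y, p_x) ≈ 72.80°.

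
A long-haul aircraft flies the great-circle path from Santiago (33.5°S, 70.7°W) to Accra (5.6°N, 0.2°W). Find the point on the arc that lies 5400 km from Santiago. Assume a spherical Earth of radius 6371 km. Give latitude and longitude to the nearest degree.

The haversine formula gives a central angle δ ≈ 1.346 rad (77.1°) between the endpoints. The total great-circle distance is δ·R ≈ 1.346 × 6371 ≈ 8574 km, so the target fraction is f = 5400/8574 ≈ 0.630.
Interpolate at f ≈ 0.630 with slerp weights a = sin((1−f)δ)/sin δ ≈ 0.490, b = sin(fδ)/sin δ ≈ 0.769.
p = a·p₁ + b·p₂ ≈ (0.901, -0.388, -0.195); φ = arcsin(p_z) ≈ -11.27°, λ = atan2(p_y, p_x) ≈ -23.33°.

≈ (11°S, 23°W)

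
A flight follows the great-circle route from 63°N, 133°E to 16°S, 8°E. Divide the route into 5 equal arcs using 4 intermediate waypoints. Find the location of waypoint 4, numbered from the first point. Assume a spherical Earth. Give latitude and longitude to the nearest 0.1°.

≈ 5.8°N, 18.1°E

Convert each endpoint to a unit vector on the sphere (x = cos φ cos λ, y = cos φ sin λ, z = sin φ).
The central angle between the endpoints is δ = arccos(p₁·p₂) ≈ 2.090 rad (119.7°).
Interpolate at f = 4/5 with slerp weights a = sin((1−f)δ)/sin δ ≈ 0.467, b = sin(fδ)/sin δ ≈ 1.146.
p = a·p₁ + b·p₂ ≈ (0.946, 0.308, 0.101); φ = arcsin(p_z) ≈ 5.78°, λ = atan2(p_y, p_x) ≈ 18.06°.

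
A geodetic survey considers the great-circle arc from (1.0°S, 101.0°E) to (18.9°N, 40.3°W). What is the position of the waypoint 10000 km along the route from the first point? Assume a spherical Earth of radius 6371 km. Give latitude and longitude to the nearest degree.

From cos δ = sin φ₁ sin φ₂ + cos φ₁ cos φ₂ cos Δλ, the central angle is δ ≈ 2.410 rad (138.1°). The total great-circle distance is δ·R ≈ 2.410 × 6371 ≈ 15352 km, so the target fraction is f = 10000/15352 ≈ 0.651.
Interpolate at f ≈ 0.651 with slerp weights a = sin((1−f)δ)/sin δ ≈ 1.114, b = sin(fδ)/sin δ ≈ 1.496.
p = a·p₁ + b·p₂ ≈ (0.867, 0.178, 0.465); φ = arcsin(p_z) ≈ 27.73°, λ = atan2(p_y, p_x) ≈ 11.60°.

≈ (28°N, 12°E)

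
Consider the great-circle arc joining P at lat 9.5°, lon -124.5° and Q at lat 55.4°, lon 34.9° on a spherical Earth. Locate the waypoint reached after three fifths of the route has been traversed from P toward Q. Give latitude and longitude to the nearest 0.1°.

Write both endpoints as unit vectors p₁, p₂ with components (cos φ cos λ, cos φ sin λ, sin φ).
The central angle between the endpoints is δ = arccos(p₁·p₂) ≈ 1.970 rad (112.9°).
Interpolate at f = 3/5 with slerp weights a = sin((1−f)δ)/sin δ ≈ 0.769, b = sin(fδ)/sin δ ≈ 1.004.
p = a·p₁ + b·p₂ ≈ (0.038, -0.299, 0.953); φ = arcsin(p_z) ≈ 72.46°, λ = atan2(p_y, p_x) ≈ -82.77°.

≈ lat 72.5°, lon -82.8°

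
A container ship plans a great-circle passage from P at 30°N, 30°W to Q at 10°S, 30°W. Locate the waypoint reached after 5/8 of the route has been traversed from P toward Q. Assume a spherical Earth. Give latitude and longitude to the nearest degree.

≈ 5°N, 30°W

Write both endpoints as unit vectors p₁, p₂ with components (cos φ cos λ, cos φ sin λ, sin φ).
The central angle between the endpoints is δ = arccos(p₁·p₂) ≈ 0.698 rad (40.0°).
Interpolate at f = 5/8 with slerp weights a = sin((1−f)δ)/sin δ ≈ 0.403, b = sin(fδ)/sin δ ≈ 0.657.
p = a·p₁ + b·p₂ ≈ (0.863, -0.498, 0.087); φ = arcsin(p_z) ≈ 5.00°, λ = atan2(p_y, p_x) ≈ -30.00°.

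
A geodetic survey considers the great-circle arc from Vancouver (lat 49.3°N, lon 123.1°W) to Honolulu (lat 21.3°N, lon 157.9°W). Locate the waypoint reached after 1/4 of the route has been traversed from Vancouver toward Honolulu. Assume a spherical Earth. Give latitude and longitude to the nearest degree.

≈ lat 43°N, lon 134°W

Convert each endpoint to a unit vector on the sphere (x = cos φ cos λ, y = cos φ sin λ, z = sin φ).
The central angle between the endpoints is δ = arccos(p₁·p₂) ≈ 0.685 rad (39.3°).
Interpolate at f = 1/4 with slerp weights a = sin((1−f)δ)/sin δ ≈ 0.777, b = sin(fδ)/sin δ ≈ 0.269.
p = a·p₁ + b·p₂ ≈ (-0.509, -0.519, 0.687); φ = arcsin(p_z) ≈ 43.37°, λ = atan2(p_y, p_x) ≈ -134.46°.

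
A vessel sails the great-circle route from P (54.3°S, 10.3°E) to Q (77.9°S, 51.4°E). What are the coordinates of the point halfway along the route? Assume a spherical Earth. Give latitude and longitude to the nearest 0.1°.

≈ (67.2°S, 20.8°E)

Convert each endpoint to a unit vector on the sphere (x = cos φ cos λ, y = cos φ sin λ, z = sin φ).
The central angle between the endpoints is δ = arccos(p₁·p₂) ≈ 0.482 rad (27.6°).
Interpolate at f = 1/2 with slerp weights a = sin((1−f)δ)/sin δ ≈ 0.515, b = sin(fδ)/sin δ ≈ 0.515.
p = a·p₁ + b·p₂ ≈ (0.363, 0.138, -0.922); φ = arcsin(p_z) ≈ -67.15°, λ = atan2(p_y, p_x) ≈ 20.83°.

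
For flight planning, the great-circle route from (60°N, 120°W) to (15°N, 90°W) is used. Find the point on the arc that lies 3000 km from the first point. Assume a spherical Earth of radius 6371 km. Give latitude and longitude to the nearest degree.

Write both endpoints as unit vectors p₁, p₂ with components (cos φ cos λ, cos φ sin λ, sin φ).
The central angle between the endpoints is δ = arccos(p₁·p₂) ≈ 0.873 rad (50.0°). The total great-circle distance is δ·R ≈ 0.873 × 6371 ≈ 5563 km, so the target fraction is f = 3000/5563 ≈ 0.539.
Interpolate at f ≈ 0.539 with slerp weights a = sin((1−f)δ)/sin δ ≈ 0.511, b = sin(fδ)/sin δ ≈ 0.592.
p = a·p₁ + b·p₂ ≈ (-0.128, -0.793, 0.596); φ = arcsin(p_z) ≈ 36.56°, λ = atan2(p_y, p_x) ≈ -99.15°.

≈ (37°N, 99°W)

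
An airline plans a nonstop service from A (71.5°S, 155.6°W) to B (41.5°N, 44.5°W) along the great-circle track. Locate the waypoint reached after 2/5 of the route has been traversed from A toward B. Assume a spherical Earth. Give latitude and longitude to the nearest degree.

Write both endpoints as unit vectors p₁, p₂ with components (cos φ cos λ, cos φ sin λ, sin φ).
The central angle between the endpoints is δ = arccos(p₁·p₂) ≈ 2.366 rad (135.6°).
Interpolate at f = 2/5 with slerp weights a = sin((1−f)δ)/sin δ ≈ 1.412, b = sin(fδ)/sin δ ≈ 1.159.
p = a·p₁ + b·p₂ ≈ (0.211, -0.793, -0.571); φ = arcsin(p_z) ≈ -34.83°, λ = atan2(p_y, p_x) ≈ -75.11°.

≈ (35°S, 75°W)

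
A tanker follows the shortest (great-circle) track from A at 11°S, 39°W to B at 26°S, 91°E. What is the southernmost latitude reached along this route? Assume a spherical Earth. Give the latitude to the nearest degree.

≈ 39°S

The great circle lies in the plane with unit normal n̂ = (p₁ × p₂)/|p₁ × p₂|.
Here n̂_z ≈ +0.772; the vertex latitude is φ_max = arccos|n̂_z| ≈ 39.5°.
Check via Clairaut: cos φ_max = |cos φ₁| · sin C = cos(11.0°)·sin(128.1°) ≈ 0.772, again giving ≈ 39.5°.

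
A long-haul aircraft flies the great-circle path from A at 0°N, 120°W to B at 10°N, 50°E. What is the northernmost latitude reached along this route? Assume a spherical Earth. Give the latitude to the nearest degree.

The great circle lies in the plane with unit normal n̂ = (p₁ × p₂)/|p₁ × p₂|.
Here n̂_z ≈ +0.702; the vertex latitude is φ_max = arccos|n̂_z| ≈ 45.4°.
Check via Clairaut: cos φ_max = |cos φ₁| · sin C = cos(0.0°)·sin(44.6°) ≈ 0.702, again giving ≈ 45.4°.

≈ 45°N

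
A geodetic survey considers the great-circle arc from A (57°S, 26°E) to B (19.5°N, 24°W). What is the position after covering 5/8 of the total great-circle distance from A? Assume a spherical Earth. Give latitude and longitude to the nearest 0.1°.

≈ (10.5°S, 10.7°W)

Convert each endpoint to a unit vector on the sphere (x = cos φ cos λ, y = cos φ sin λ, z = sin φ).
The central angle between the endpoints is δ = arccos(p₁·p₂) ≈ 1.521 rad (87.1°).
Interpolate at f = 5/8 with slerp weights a = sin((1−f)δ)/sin δ ≈ 0.541, b = sin(fδ)/sin δ ≈ 0.815.
p = a·p₁ + b·p₂ ≈ (0.966, -0.183, -0.181); φ = arcsin(p_z) ≈ -10.45°, λ = atan2(p_y, p_x) ≈ -10.74°.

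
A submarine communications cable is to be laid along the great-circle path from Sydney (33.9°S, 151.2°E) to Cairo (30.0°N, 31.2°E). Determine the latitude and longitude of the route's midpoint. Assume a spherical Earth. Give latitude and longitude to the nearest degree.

≈ 4°S, 89°E

Convert each endpoint to a unit vector on the sphere (x = cos φ cos λ, y = cos φ sin λ, z = sin φ).
The central angle between the endpoints is δ = arccos(p₁·p₂) ≈ 2.263 rad (129.7°).
Interpolate at f = 1/2 with slerp weights a = sin((1−f)δ)/sin δ ≈ 1.176, b = sin(fδ)/sin δ ≈ 1.176.
p = a·p₁ + b·p₂ ≈ (0.016, 0.998, -0.068); φ = arcsin(p_z) ≈ -3.89°, λ = atan2(p_y, p_x) ≈ 89.09°.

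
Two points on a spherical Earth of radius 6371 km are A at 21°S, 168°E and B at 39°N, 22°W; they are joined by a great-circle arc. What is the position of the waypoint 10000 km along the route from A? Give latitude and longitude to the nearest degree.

Convert each endpoint to a unit vector on the sphere (x = cos φ cos λ, y = cos φ sin λ, z = sin φ).
The central angle between the endpoints is δ = arccos(p₁·p₂) ≈ 2.794 rad (160.1°). The total great-circle distance is δ·R ≈ 2.794 × 6371 ≈ 17798 km, so the target fraction is f = 10000/17798 ≈ 0.562.
Interpolate at f ≈ 0.562 with slerp weights a = sin((1−f)δ)/sin δ ≈ 2.757, b = sin(fδ)/sin δ ≈ 2.932.
p = a·p₁ + b·p₂ ≈ (-0.405, -0.318, 0.857); φ = arcsin(p_z) ≈ 58.98°, λ = atan2(p_y, p_x) ≈ -141.85°.

≈ 59°N, 142°W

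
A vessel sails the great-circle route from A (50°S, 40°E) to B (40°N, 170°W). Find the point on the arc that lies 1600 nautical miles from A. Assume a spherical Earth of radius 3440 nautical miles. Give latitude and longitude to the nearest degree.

≈ (49°S, 82°E)

Convert each endpoint to a unit vector on the sphere (x = cos φ cos λ, y = cos φ sin λ, z = sin φ).
The central angle between the endpoints is δ = arccos(p₁·p₂) ≈ 2.736 rad (156.8°). The total great-circle distance is δ·R ≈ 2.736 × 3440 ≈ 9412 nmi, so the target fraction is f = 1600/9412 ≈ 0.170.
Interpolate at f ≈ 0.170 with slerp weights a = sin((1−f)δ)/sin δ ≈ 1.938, b = sin(fδ)/sin δ ≈ 1.137.
p = a·p₁ + b·p₂ ≈ (0.097, 0.650, -0.754); φ = arcsin(p_z) ≈ -48.95°, λ = atan2(p_y, p_x) ≈ 81.52°.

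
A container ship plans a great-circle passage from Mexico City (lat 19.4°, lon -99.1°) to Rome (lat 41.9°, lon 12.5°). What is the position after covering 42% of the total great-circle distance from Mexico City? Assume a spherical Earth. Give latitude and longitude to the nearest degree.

Convert each endpoint to a unit vector on the sphere (x = cos φ cos λ, y = cos φ sin λ, z = sin φ).
The central angle between the endpoints is δ = arccos(p₁·p₂) ≈ 1.607 rad (92.1°).
Interpolate at f = 0.42 with slerp weights a = sin((1−f)δ)/sin δ ≈ 0.804, b = sin(fδ)/sin δ ≈ 0.625.
p = a·p₁ + b·p₂ ≈ (0.335, -0.648, 0.685); φ = arcsin(p_z) ≈ 43.20°, λ = atan2(p_y, p_x) ≈ -62.68°.

≈ lat 43°, lon -63°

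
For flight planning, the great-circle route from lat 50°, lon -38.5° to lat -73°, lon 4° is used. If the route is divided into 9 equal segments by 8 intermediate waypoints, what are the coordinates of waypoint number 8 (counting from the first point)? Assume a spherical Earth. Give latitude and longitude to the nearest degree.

The haversine formula gives a central angle δ ≈ 2.207 rad (126.4°) between the endpoints.
Interpolate at f = 8/9 with slerp weights a = sin((1−f)δ)/sin δ ≈ 0.302, b = sin(fδ)/sin δ ≈ 1.149.
p = a·p₁ + b·p₂ ≈ (0.487, -0.097, -0.868); φ = arcsin(p_z) ≈ -60.22°, λ = atan2(p_y, p_x) ≈ -11.30°.

≈ lat -60°, lon -11°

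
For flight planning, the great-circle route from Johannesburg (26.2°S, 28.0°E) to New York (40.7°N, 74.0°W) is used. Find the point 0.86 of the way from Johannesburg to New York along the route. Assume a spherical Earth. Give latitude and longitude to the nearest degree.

The haversine formula gives a central angle δ ≈ 2.015 rad (115.4°) between the endpoints.
Interpolate at f = 0.86 with slerp weights a = sin((1−f)δ)/sin δ ≈ 0.308, b = sin(fδ)/sin δ ≈ 1.093.
p = a·p₁ + b·p₂ ≈ (0.472, -0.667, 0.577); φ = arcsin(p_z) ≈ 35.21°, λ = atan2(p_y, p_x) ≈ -54.67°.

≈ 35°N, 55°W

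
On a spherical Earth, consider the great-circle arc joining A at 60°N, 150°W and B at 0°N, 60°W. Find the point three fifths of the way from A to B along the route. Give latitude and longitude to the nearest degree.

From cos δ = sin φ₁ sin φ₂ + cos φ₁ cos φ₂ cos Δλ, the central angle is δ ≈ 1.571 rad (90.0°).
Interpolate at f = 3/5 with slerp weights a = sin((1−f)δ)/sin δ ≈ 0.588, b = sin(fδ)/sin δ ≈ 0.809.
p = a·p₁ + b·p₂ ≈ (0.150, -0.848, 0.509); φ = arcsin(p_z) ≈ 30.60°, λ = atan2(p_y, p_x) ≈ -79.96°.

≈ 31°N, 80°W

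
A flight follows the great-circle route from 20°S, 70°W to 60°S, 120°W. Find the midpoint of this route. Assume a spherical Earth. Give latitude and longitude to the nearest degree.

≈ 43°S, 87°W

Write both endpoints as unit vectors p₁, p₂ with components (cos φ cos λ, cos φ sin λ, sin φ).
The central angle between the endpoints is δ = arccos(p₁·p₂) ≈ 0.930 rad (53.3°).
Interpolate at f = 1/2 with slerp weights a = sin((1−f)δ)/sin δ ≈ 0.559, b = sin(fδ)/sin δ ≈ 0.559.
p = a·p₁ + b·p₂ ≈ (0.040, -0.736, -0.676); φ = arcsin(p_z) ≈ -42.51°, λ = atan2(p_y, p_x) ≈ -86.89°.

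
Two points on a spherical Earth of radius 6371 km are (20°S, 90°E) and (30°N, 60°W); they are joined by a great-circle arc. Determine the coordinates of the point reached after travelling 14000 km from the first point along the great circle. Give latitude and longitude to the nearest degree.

Convert each endpoint to a unit vector on the sphere (x = cos φ cos λ, y = cos φ sin λ, z = sin φ).
The central angle between the endpoints is δ = arccos(p₁·p₂) ≈ 2.638 rad (151.1°). The total great-circle distance is δ·R ≈ 2.638 × 6371 ≈ 16806 km, so the target fraction is f = 14000/16806 ≈ 0.833.
Interpolate at f ≈ 0.833 with slerp weights a = sin((1−f)δ)/sin δ ≈ 0.883, b = sin(fδ)/sin δ ≈ 1.678.
p = a·p₁ + b·p₂ ≈ (0.727, -0.429, 0.537); φ = arcsin(p_z) ≈ 32.48°, λ = atan2(p_y, p_x) ≈ -30.54°.

≈ (32°N, 31°W)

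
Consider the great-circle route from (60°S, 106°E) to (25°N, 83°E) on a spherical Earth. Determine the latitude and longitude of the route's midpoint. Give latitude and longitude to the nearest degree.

≈ (18°S, 91°E)

Convert each endpoint to a unit vector on the sphere (x = cos φ cos λ, y = cos φ sin λ, z = sin φ).
The central angle between the endpoints is δ = arccos(p₁·p₂) ≈ 1.520 rad (87.1°).
Interpolate at f = 1/2 with slerp weights a = sin((1−f)δ)/sin δ ≈ 0.690, b = sin(fδ)/sin δ ≈ 0.690.
p = a·p₁ + b·p₂ ≈ (-0.019, 0.952, -0.306); φ = arcsin(p_z) ≈ -17.81°, λ = atan2(p_y, p_x) ≈ 91.14°.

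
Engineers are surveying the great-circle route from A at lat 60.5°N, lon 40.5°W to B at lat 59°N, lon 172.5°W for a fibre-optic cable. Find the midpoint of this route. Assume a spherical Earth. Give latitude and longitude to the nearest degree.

≈ lat 77°N, lon 109°W

Write both endpoints as unit vectors p₁, p₂ with components (cos φ cos λ, cos φ sin λ, sin φ).
The central angle between the endpoints is δ = arccos(p₁·p₂) ≈ 0.957 rad (54.8°).
Interpolate at f = 1/2 with slerp weights a = sin((1−f)δ)/sin δ ≈ 0.563, b = sin(fδ)/sin δ ≈ 0.563.
p = a·p₁ + b·p₂ ≈ (-0.077, -0.218, 0.973); φ = arcsin(p_z) ≈ 76.64°, λ = atan2(p_y, p_x) ≈ -109.39°.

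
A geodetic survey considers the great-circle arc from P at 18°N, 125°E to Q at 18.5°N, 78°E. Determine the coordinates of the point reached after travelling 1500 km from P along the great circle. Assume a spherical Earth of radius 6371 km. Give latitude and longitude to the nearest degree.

Write both endpoints as unit vectors p₁, p₂ with components (cos φ cos λ, cos φ sin λ, sin φ).
The central angle between the endpoints is δ = arccos(p₁·p₂) ≈ 0.777 rad (44.5°). The total great-circle distance is δ·R ≈ 0.777 × 6371 ≈ 4949 km, so the target fraction is f = 1500/4949 ≈ 0.303.
Interpolate at f ≈ 0.303 with slerp weights a = sin((1−f)δ)/sin δ ≈ 0.735, b = sin(fδ)/sin δ ≈ 0.333.
p = a·p₁ + b·p₂ ≈ (-0.335, 0.881, 0.333); φ = arcsin(p_z) ≈ 19.44°, λ = atan2(p_y, p_x) ≈ 110.83°.

≈ 19°N, 111°E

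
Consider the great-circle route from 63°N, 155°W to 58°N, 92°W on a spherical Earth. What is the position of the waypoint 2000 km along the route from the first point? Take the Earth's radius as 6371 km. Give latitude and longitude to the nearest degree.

Convert each endpoint to a unit vector on the sphere (x = cos φ cos λ, y = cos φ sin λ, z = sin φ).
The central angle between the endpoints is δ = arccos(p₁·p₂) ≈ 0.526 rad (30.1°). The total great-circle distance is δ·R ≈ 0.526 × 6371 ≈ 3351 km, so the target fraction is f = 2000/3351 ≈ 0.597.
Interpolate at f ≈ 0.597 with slerp weights a = sin((1−f)δ)/sin δ ≈ 0.419, b = sin(fδ)/sin δ ≈ 0.615.
p = a·p₁ + b·p₂ ≈ (-0.184, -0.406, 0.895); φ = arcsin(p_z) ≈ 63.52°, λ = atan2(p_y, p_x) ≈ -114.35°.

≈ 64°N, 114°W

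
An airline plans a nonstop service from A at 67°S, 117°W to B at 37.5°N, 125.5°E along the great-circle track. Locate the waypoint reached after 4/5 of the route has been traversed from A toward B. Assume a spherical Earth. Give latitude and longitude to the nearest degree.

≈ 13°N, 139°E

Write both endpoints as unit vectors p₁, p₂ with components (cos φ cos λ, cos φ sin λ, sin φ).
The central angle between the endpoints is δ = arccos(p₁·p₂) ≈ 2.351 rad (134.7°).
Interpolate at f = 4/5 with slerp weights a = sin((1−f)δ)/sin δ ≈ 0.638, b = sin(fδ)/sin δ ≈ 1.340.
p = a·p₁ + b·p₂ ≈ (-0.730, 0.644, 0.229); φ = arcsin(p_z) ≈ 13.23°, λ = atan2(p_y, p_x) ≈ 138.62°.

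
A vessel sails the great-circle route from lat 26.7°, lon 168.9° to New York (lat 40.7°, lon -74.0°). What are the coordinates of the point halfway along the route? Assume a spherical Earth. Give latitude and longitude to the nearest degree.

The haversine formula gives a central angle δ ≈ 1.586 rad (90.9°) between the endpoints.
Interpolate at f = 1/2 with slerp weights a = sin((1−f)δ)/sin δ ≈ 0.713, b = sin(fδ)/sin δ ≈ 0.713.
p = a·p₁ + b·p₂ ≈ (-0.476, -0.397, 0.785); φ = arcsin(p_z) ≈ 51.72°, λ = atan2(p_y, p_x) ≈ -140.18°.

≈ lat 52°, lon -140°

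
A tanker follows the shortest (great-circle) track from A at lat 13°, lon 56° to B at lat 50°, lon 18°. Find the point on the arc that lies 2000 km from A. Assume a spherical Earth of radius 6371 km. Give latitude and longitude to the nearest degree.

Convert each endpoint to a unit vector on the sphere (x = cos φ cos λ, y = cos φ sin λ, z = sin φ).
The central angle between the endpoints is δ = arccos(p₁·p₂) ≈ 0.842 rad (48.3°). The total great-circle distance is δ·R ≈ 0.842 × 6371 ≈ 5365 km, so the target fraction is f = 2000/5365 ≈ 0.373.
Interpolate at f ≈ 0.373 with slerp weights a = sin((1−f)δ)/sin δ ≈ 0.676, b = sin(fδ)/sin δ ≈ 0.414.
p = a·p₁ + b·p₂ ≈ (0.621, 0.628, 0.469); φ = arcsin(p_z) ≈ 27.97°, λ = atan2(p_y, p_x) ≈ 45.31°.

≈ lat 28°, lon 45°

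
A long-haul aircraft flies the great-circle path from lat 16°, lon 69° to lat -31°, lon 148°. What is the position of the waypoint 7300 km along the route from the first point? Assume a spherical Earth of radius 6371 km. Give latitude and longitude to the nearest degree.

≈ lat -21°, lon 124°

Write both endpoints as unit vectors p₁, p₂ with components (cos φ cos λ, cos φ sin λ, sin φ).
The central angle between the endpoints is δ = arccos(p₁·p₂) ≈ 1.556 rad (89.1°). The total great-circle distance is δ·R ≈ 1.556 × 6371 ≈ 9910 km, so the target fraction is f = 7300/9910 ≈ 0.737.
Interpolate at f ≈ 0.737 with slerp weights a = sin((1−f)δ)/sin δ ≈ 0.398, b = sin(fδ)/sin δ ≈ 0.911.
p = a·p₁ + b·p₂ ≈ (-0.525, 0.771, -0.359); φ = arcsin(p_z) ≈ -21.07°, λ = atan2(p_y, p_x) ≈ 124.24°.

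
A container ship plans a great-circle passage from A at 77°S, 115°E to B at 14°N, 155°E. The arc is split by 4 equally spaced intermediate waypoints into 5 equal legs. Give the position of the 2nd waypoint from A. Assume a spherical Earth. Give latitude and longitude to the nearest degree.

Write both endpoints as unit vectors p₁, p₂ with components (cos φ cos λ, cos φ sin λ, sin φ).
The central angle between the endpoints is δ = arccos(p₁·p₂) ≈ 1.639 rad (93.9°).
Interpolate at f = 2/5 with slerp weights a = sin((1−f)δ)/sin δ ≈ 0.834, b = sin(fδ)/sin δ ≈ 0.611.
p = a·p₁ + b·p₂ ≈ (-0.617, 0.421, -0.665); φ = arcsin(p_z) ≈ -41.70°, λ = atan2(p_y, p_x) ≈ 145.70°.

≈ 42°S, 146°E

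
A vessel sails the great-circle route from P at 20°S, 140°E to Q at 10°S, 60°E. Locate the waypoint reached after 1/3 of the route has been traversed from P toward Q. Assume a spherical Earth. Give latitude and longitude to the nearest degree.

From cos δ = sin φ₁ sin φ₂ + cos φ₁ cos φ₂ cos Δλ, the central angle is δ ≈ 1.349 rad (77.3°).
Interpolate at f = 1/3 with slerp weights a = sin((1−f)δ)/sin δ ≈ 0.803, b = sin(fδ)/sin δ ≈ 0.446.
p = a·p₁ + b·p₂ ≈ (-0.358, 0.865, -0.352); φ = arcsin(p_z) ≈ -20.60°, λ = atan2(p_y, p_x) ≈ 112.51°.

≈ 21°S, 113°E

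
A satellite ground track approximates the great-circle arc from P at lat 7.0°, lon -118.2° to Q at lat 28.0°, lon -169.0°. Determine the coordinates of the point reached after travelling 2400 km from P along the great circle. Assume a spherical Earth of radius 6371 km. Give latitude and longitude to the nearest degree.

Convert each endpoint to a unit vector on the sphere (x = cos φ cos λ, y = cos φ sin λ, z = sin φ).
The central angle between the endpoints is δ = arccos(p₁·p₂) ≈ 0.913 rad (52.3°). The total great-circle distance is δ·R ≈ 0.913 × 6371 ≈ 5819 km, so the target fraction is f = 2400/5819 ≈ 0.412.
Interpolate at f ≈ 0.412 with slerp weights a = sin((1−f)δ)/sin δ ≈ 0.646, b = sin(fδ)/sin δ ≈ 0.465.
p = a·p₁ + b·p₂ ≈ (-0.706, -0.643, 0.297); φ = arcsin(p_z) ≈ 17.27°, λ = atan2(p_y, p_x) ≈ -137.65°.

≈ lat 17°, lon -138°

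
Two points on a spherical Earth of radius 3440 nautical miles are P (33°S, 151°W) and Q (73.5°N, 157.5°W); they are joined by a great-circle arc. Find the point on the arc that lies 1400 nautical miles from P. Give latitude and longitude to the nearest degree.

From cos δ = sin φ₁ sin φ₂ + cos φ₁ cos φ₂ cos Δλ, the central angle is δ ≈ 1.860 rad (106.6°). The total great-circle distance is δ·R ≈ 1.860 × 3440 ≈ 6400 nmi, so the target fraction is f = 1400/6400 ≈ 0.219.
Interpolate at f ≈ 0.219 with slerp weights a = sin((1−f)δ)/sin δ ≈ 1.036, b = sin(fδ)/sin δ ≈ 0.413.
p = a·p₁ + b·p₂ ≈ (-0.868, -0.466, -0.168); φ = arcsin(p_z) ≈ -9.69°, λ = atan2(p_y, p_x) ≈ -151.77°.

≈ (10°S, 152°W)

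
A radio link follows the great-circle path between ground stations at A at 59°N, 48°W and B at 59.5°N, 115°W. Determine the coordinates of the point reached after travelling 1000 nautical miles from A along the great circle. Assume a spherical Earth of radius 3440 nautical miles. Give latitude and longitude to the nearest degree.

Convert each endpoint to a unit vector on the sphere (x = cos φ cos λ, y = cos φ sin λ, z = sin φ).
The central angle between the endpoints is δ = arccos(p₁·p₂) ≈ 0.572 rad (32.8°). The total great-circle distance is δ·R ≈ 0.572 × 3440 ≈ 1968 nmi, so the target fraction is f = 1000/1968 ≈ 0.508.
Interpolate at f ≈ 0.508 with slerp weights a = sin((1−f)δ)/sin δ ≈ 0.513, b = sin(fδ)/sin δ ≈ 0.529.
p = a·p₁ + b·p₂ ≈ (0.063, -0.440, 0.896); φ = arcsin(p_z) ≈ 63.62°, λ = atan2(p_y, p_x) ≈ -81.81°.

≈ 64°N, 82°W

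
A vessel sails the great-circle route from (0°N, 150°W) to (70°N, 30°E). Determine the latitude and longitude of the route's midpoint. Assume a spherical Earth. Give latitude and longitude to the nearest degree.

≈ (55°N, 150°W)

Convert each endpoint to a unit vector on the sphere (x = cos φ cos λ, y = cos φ sin λ, z = sin φ).
The central angle between the endpoints is δ = arccos(p₁·p₂) ≈ 1.920 rad (110.0°).
Interpolate at f = 1/2 with slerp weights a = sin((1−f)δ)/sin δ ≈ 0.872, b = sin(fδ)/sin δ ≈ 0.872.
p = a·p₁ + b·p₂ ≈ (-0.497, -0.287, 0.819); φ = arcsin(p_z) ≈ 55.00°, λ = atan2(p_y, p_x) ≈ -150.00°.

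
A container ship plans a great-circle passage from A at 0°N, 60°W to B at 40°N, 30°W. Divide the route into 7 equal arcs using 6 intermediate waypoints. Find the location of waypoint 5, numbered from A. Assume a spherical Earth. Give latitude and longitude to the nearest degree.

≈ 29°N, 41°W

The haversine formula gives a central angle δ ≈ 0.845 rad (48.4°) between the endpoints.
Interpolate at f = 5/7 with slerp weights a = sin((1−f)δ)/sin δ ≈ 0.320, b = sin(fδ)/sin δ ≈ 0.759.
p = a·p₁ + b·p₂ ≈ (0.663, -0.568, 0.488); φ = arcsin(p_z) ≈ 29.20°, λ = atan2(p_y, p_x) ≈ -40.55°.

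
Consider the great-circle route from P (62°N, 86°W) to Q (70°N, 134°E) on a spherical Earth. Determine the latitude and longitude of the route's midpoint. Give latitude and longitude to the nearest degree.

Write both endpoints as unit vectors p₁, p₂ with components (cos φ cos λ, cos φ sin λ, sin φ).
The central angle between the endpoints is δ = arccos(p₁·p₂) ≈ 0.786 rad (45.0°).
Interpolate at f = 1/2 with slerp weights a = sin((1−f)δ)/sin δ ≈ 0.541, b = sin(fδ)/sin δ ≈ 0.541.
p = a·p₁ + b·p₂ ≈ (-0.111, -0.120, 0.987); φ = arcsin(p_z) ≈ 80.58°, λ = atan2(p_y, p_x) ≈ -132.66°.

≈ (81°N, 133°W)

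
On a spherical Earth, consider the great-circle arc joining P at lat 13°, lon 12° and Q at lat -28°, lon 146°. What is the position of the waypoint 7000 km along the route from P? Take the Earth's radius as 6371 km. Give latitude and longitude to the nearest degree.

Convert each endpoint to a unit vector on the sphere (x = cos φ cos λ, y = cos φ sin λ, z = sin φ).
The central angle between the endpoints is δ = arccos(p₁·p₂) ≈ 2.351 rad (134.7°). The total great-circle distance is δ·R ≈ 2.351 × 6371 ≈ 14977 km, so the target fraction is f = 7000/14977 ≈ 0.467.
Interpolate at f ≈ 0.467 with slerp weights a = sin((1−f)δ)/sin δ ≈ 1.336, b = sin(fδ)/sin δ ≈ 1.253.
p = a·p₁ + b·p₂ ≈ (0.356, 0.889, -0.288); φ = arcsin(p_z) ≈ -16.72°, λ = atan2(p_y, p_x) ≈ 68.18°.

≈ lat -17°, lon 68°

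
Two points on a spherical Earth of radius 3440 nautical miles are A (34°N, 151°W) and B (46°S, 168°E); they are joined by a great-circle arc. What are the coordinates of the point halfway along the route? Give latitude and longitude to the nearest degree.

Convert each endpoint to a unit vector on the sphere (x = cos φ cos λ, y = cos φ sin λ, z = sin φ).
The central angle between the endpoints is δ = arccos(p₁·p₂) ≈ 1.538 rad (88.1°).
Interpolate at f = 1/2 with slerp weights a = sin((1−f)δ)/sin δ ≈ 0.696, b = sin(fδ)/sin δ ≈ 0.696.
p = a·p₁ + b·p₂ ≈ (-0.977, -0.179, -0.111); φ = arcsin(p_z) ≈ -6.40°, λ = atan2(p_y, p_x) ≈ -169.61°.

≈ (6°S, 170°W)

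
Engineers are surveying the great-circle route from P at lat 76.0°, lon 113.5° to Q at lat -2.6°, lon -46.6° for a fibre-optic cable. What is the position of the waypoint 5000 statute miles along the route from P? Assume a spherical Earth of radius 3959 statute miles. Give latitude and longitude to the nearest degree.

Convert each endpoint to a unit vector on the sphere (x = cos φ cos λ, y = cos φ sin λ, z = sin φ).
The central angle between the endpoints is δ = arccos(p₁·p₂) ≈ 1.845 rad (105.7°). The total great-circle distance is δ·R ≈ 1.845 × 3959 ≈ 7306 mi, so the target fraction is f = 5000/7306 ≈ 0.684.
Interpolate at f ≈ 0.684 with slerp weights a = sin((1−f)δ)/sin δ ≈ 0.572, b = sin(fδ)/sin δ ≈ 0.990.
p = a·p₁ + b·p₂ ≈ (0.624, -0.592, 0.510); φ = arcsin(p_z) ≈ 30.64°, λ = atan2(p_y, p_x) ≈ -43.46°.

≈ lat 31°, lon -43°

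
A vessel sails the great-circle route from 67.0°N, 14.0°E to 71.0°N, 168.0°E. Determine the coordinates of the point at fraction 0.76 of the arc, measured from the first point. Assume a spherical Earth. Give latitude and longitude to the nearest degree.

≈ 80°N, 153°E

Write both endpoints as unit vectors p₁, p₂ with components (cos φ cos λ, cos φ sin λ, sin φ).
The central angle between the endpoints is δ = arccos(p₁·p₂) ≈ 0.714 rad (40.9°).
Interpolate at f = 0.76 with slerp weights a = sin((1−f)δ)/sin δ ≈ 0.260, b = sin(fδ)/sin δ ≈ 0.789.
p = a·p₁ + b·p₂ ≈ (-0.152, 0.078, 0.985); φ = arcsin(p_z) ≈ 80.14°, λ = atan2(p_y, p_x) ≈ 152.90°.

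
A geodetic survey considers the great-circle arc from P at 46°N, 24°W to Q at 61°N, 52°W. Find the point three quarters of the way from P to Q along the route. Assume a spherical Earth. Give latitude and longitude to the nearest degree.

Convert each endpoint to a unit vector on the sphere (x = cos φ cos λ, y = cos φ sin λ, z = sin φ).
The central angle between the endpoints is δ = arccos(p₁·p₂) ≈ 0.386 rad (22.1°).
Interpolate at f = 3/4 with slerp weights a = sin((1−f)δ)/sin δ ≈ 0.256, b = sin(fδ)/sin δ ≈ 0.758.
p = a·p₁ + b·p₂ ≈ (0.389, -0.362, 0.847); φ = arcsin(p_z) ≈ 57.92°, λ = atan2(p_y, p_x) ≈ -42.96°.

≈ 58°N, 43°W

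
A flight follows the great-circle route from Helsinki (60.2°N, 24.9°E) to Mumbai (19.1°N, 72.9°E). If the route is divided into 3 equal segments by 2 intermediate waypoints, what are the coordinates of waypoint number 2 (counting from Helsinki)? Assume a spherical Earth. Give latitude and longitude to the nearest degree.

Convert each endpoint to a unit vector on the sphere (x = cos φ cos λ, y = cos φ sin λ, z = sin φ).
The central angle between the endpoints is δ = arccos(p₁·p₂) ≈ 0.930 rad (53.3°).
Interpolate at f = 2/3 with slerp weights a = sin((1−f)δ)/sin δ ≈ 0.381, b = sin(fδ)/sin δ ≈ 0.725.
p = a·p₁ + b·p₂ ≈ (0.373, 0.734, 0.567); φ = arcsin(p_z) ≈ 34.57°, λ = atan2(p_y, p_x) ≈ 63.07°.

≈ 35°N, 63°E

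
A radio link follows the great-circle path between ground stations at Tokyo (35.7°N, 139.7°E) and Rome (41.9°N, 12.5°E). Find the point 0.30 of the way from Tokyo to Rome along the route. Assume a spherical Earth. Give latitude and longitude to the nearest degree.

≈ (55°N, 112°E)

Write both endpoints as unit vectors p₁, p₂ with components (cos φ cos λ, cos φ sin λ, sin φ).
The central angle between the endpoints is δ = arccos(p₁·p₂) ≈ 1.547 rad (88.6°).
Interpolate at f = 0.30 with slerp weights a = sin((1−f)δ)/sin δ ≈ 0.883, b = sin(fδ)/sin δ ≈ 0.448.
p = a·p₁ + b·p₂ ≈ (-0.222, 0.536, 0.814); φ = arcsin(p_z) ≈ 54.53°, λ = atan2(p_y, p_x) ≈ 112.48°.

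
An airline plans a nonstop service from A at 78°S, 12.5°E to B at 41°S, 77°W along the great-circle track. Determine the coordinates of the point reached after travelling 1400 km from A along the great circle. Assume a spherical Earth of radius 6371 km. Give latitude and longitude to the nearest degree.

≈ 74°S, 40°W

Write both endpoints as unit vectors p₁, p₂ with components (cos φ cos λ, cos φ sin λ, sin φ).
The central angle between the endpoints is δ = arccos(p₁·p₂) ≈ 0.872 rad (50.0°). The total great-circle distance is δ·R ≈ 0.872 × 6371 ≈ 5557 km, so the target fraction is f = 1400/5557 ≈ 0.252.
Interpolate at f ≈ 0.252 with slerp weights a = sin((1−f)δ)/sin δ ≈ 0.793, b = sin(fδ)/sin δ ≈ 0.285.
p = a·p₁ + b·p₂ ≈ (0.209, -0.174, -0.962); φ = arcsin(p_z) ≈ -74.22°, λ = atan2(p_y, p_x) ≈ -39.68°.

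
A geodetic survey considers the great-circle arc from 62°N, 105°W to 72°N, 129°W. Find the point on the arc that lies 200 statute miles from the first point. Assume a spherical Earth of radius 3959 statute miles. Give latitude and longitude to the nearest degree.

≈ 64°N, 109°W

Write both endpoints as unit vectors p₁, p₂ with components (cos φ cos λ, cos φ sin λ, sin φ).
The central angle between the endpoints is δ = arccos(p₁·p₂) ≈ 0.236 rad (13.5°). The total great-circle distance is δ·R ≈ 0.236 × 3959 ≈ 935 mi, so the target fraction is f = 200/935 ≈ 0.214.
Interpolate at f ≈ 0.214 with slerp weights a = sin((1−f)δ)/sin δ ≈ 0.789, b = sin(fδ)/sin δ ≈ 0.216.
p = a·p₁ + b·p₂ ≈ (-0.138, -0.410, 0.902); φ = arcsin(p_z) ≈ 64.40°, λ = atan2(p_y, p_x) ≈ -108.60°.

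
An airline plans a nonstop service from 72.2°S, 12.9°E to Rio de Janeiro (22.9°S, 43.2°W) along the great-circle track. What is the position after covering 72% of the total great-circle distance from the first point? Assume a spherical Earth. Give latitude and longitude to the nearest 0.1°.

≈ 38.3°S, 37.1°W

Write both endpoints as unit vectors p₁, p₂ with components (cos φ cos λ, cos φ sin λ, sin φ).
The central angle between the endpoints is δ = arccos(p₁·p₂) ≈ 1.015 rad (58.2°).
Interpolate at f = 0.72 with slerp weights a = sin((1−f)δ)/sin δ ≈ 0.330, b = sin(fδ)/sin δ ≈ 0.786.
p = a·p₁ + b·p₂ ≈ (0.626, -0.473, -0.620); φ = arcsin(p_z) ≈ -38.32°, λ = atan2(p_y, p_x) ≈ -37.07°.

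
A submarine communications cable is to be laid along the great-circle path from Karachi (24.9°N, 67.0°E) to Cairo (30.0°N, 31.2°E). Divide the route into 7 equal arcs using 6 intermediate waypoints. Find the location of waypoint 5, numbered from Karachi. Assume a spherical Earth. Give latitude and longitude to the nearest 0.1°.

The haversine formula gives a central angle δ ≈ 0.559 rad (32.0°) between the endpoints.
Interpolate at f = 5/7 with slerp weights a = sin((1−f)δ)/sin δ ≈ 0.300, b = sin(fδ)/sin δ ≈ 0.733.
p = a·p₁ + b·p₂ ≈ (0.649, 0.579, 0.493); φ = arcsin(p_z) ≈ 29.52°, λ = atan2(p_y, p_x) ≈ 41.74°.

≈ (29.5°N, 41.7°E)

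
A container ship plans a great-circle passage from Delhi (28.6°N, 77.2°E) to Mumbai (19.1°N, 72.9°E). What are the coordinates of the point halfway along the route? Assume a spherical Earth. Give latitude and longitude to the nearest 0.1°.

Convert each endpoint to a unit vector on the sphere (x = cos φ cos λ, y = cos φ sin λ, z = sin φ).
The central angle between the endpoints is δ = arccos(p₁·p₂) ≈ 0.179 rad (10.3°).
Interpolate at f = 1/2 with slerp weights a = sin((1−f)δ)/sin δ ≈ 0.502, b = sin(fδ)/sin δ ≈ 0.502.
p = a·p₁ + b·p₂ ≈ (0.237, 0.883, 0.405); φ = arcsin(p_z) ≈ 23.86°, λ = atan2(p_y, p_x) ≈ 74.97°.

≈ (23.9°N, 75.0°E)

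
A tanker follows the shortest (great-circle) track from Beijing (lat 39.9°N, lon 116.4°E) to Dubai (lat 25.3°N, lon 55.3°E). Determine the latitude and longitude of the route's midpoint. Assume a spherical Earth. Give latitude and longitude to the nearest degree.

≈ lat 37°N, lon 83°E

Convert each endpoint to a unit vector on the sphere (x = cos φ cos λ, y = cos φ sin λ, z = sin φ).
The central angle between the endpoints is δ = arccos(p₁·p₂) ≈ 0.916 rad (52.5°).
Interpolate at f = 1/2 with slerp weights a = sin((1−f)δ)/sin δ ≈ 0.557, b = sin(fδ)/sin δ ≈ 0.557.
p = a·p₁ + b·p₂ ≈ (0.097, 0.797, 0.596); φ = arcsin(p_z) ≈ 36.57°, λ = atan2(p_y, p_x) ≈ 83.08°.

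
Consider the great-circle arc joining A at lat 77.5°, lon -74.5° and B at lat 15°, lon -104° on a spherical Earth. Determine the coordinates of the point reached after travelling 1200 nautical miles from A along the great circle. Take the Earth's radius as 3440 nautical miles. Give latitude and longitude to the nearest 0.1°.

Write both endpoints as unit vectors p₁, p₂ with components (cos φ cos λ, cos φ sin λ, sin φ).
The central angle between the endpoints is δ = arccos(p₁·p₂) ≈ 1.121 rad (64.2°). The total great-circle distance is δ·R ≈ 1.121 × 3440 ≈ 3857 nmi, so the target fraction is f = 1200/3857 ≈ 0.311.
Interpolate at f ≈ 0.311 with slerp weights a = sin((1−f)δ)/sin δ ≈ 0.775, b = sin(fδ)/sin δ ≈ 0.380.
p = a·p₁ + b·p₂ ≈ (-0.044, -0.517, 0.855); φ = arcsin(p_z) ≈ 58.72°, λ = atan2(p_y, p_x) ≈ -94.85°.

≈ lat 58.7°, lon -94.8°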